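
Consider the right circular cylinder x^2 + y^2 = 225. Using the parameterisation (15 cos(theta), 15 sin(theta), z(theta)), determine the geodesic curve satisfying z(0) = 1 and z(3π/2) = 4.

Parameterise the cylinder of radius R = 15 as
    r(θ) = (15 cos θ, 15 sin θ, z(θ)).
The arc-length element is
    ds = sqrt(225 + (dz/dθ)^2) dθ,
so the Lagrangian is L = sqrt(225 + z'^2).
L depends on z' only, not on z or θ, so ∂L/∂z = 0 and
    ∂L/∂z' = z' / sqrt(225 + z'^2).
The Euler-Lagrange equation gives
    d/dθ( z' / sqrt(225 + z'^2) ) = 0,
so z' is constant. Integrating once:
    z(θ) = a θ + b,
a helix on the cylinder (a straight line when the cylinder is unrolled). The constants a, b are determined by the endpoint conditions.
With endpoint conditions z(0) = 1 and z(3π/2) = 4: from z(0) = b we get b = 1, and a·3π/2 + 1 = 4 gives a = 2/π, so
    z(θ) = (2/π) θ + 1.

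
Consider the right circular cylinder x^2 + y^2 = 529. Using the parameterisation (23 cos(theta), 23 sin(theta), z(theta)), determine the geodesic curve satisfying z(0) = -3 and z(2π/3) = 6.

Parameterise the cylinder of radius R = 23 as
    r(θ) = (23 cos θ, 23 sin θ, z(θ)).
The arc-length element is
    ds = sqrt(529 + (dz/dθ)^2) dθ,
so the Lagrangian is L = sqrt(529 + z'^2).
L depends on z' only, not on z or θ, so ∂L/∂z = 0 and
    ∂L/∂z' = z' / sqrt(529 + z'^2).
The Euler-Lagrange equation gives
    d/dθ( z' / sqrt(529 + z'^2) ) = 0,
so z' is constant. Integrating once:
    z(θ) = a θ + b,
a helix on the cylinder (a straight line when the cylinder is unrolled). The constants a, b are determined by the endpoint conditions.
With endpoint conditions z(0) = -3 and z(2π/3) = 6: from z(0) = b we get b = -3, and a·2π/3 + -3 = 6 gives a = 27/(2π), so
    z(θ) = (27/(2π)) θ − 3.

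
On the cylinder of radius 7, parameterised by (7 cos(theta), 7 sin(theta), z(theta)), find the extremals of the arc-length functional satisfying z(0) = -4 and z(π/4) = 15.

Parameterise the cylinder of radius R = 7 as
    r(θ) = (7 cos θ, 7 sin θ, z(θ)).
The arc-length element is
    ds = sqrt(49 + (dz/dθ)^2) dθ,
so the Lagrangian is L = sqrt(49 + z'^2).
L depends on z' only, not on z or θ, so ∂L/∂z = 0 and
    ∂L/∂z' = z' / sqrt(49 + z'^2).
The Euler-Lagrange equation gives
    d/dθ( z' / sqrt(49 + z'^2) ) = 0,
so z' is constant. Integrating once:
    z(θ) = a θ + b,
a helix on the cylinder (a straight line when the cylinder is unrolled). The constants a, b are determined by the endpoint conditions.
With endpoint conditions z(0) = -4 and z(π/4) = 15: from z(0) = b we get b = -4, and a·π/4 + -4 = 15 gives a = 76/π, so
    z(θ) = (76/π) θ − 4.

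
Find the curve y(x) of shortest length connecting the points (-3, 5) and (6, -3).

Arc-length functional: J[y] = ∫ sqrt(1 + (y')^2) dx.
Lagrangian L = sqrt(1 + (y')^2) has no explicit y dependence, so ∂L/∂y = 0 and the Euler-Lagrange equation gives
    d/dx( y' / sqrt(1 + (y')^2) ) = 0  ⇒  y' / sqrt(1 + (y')^2) = const.
Hence y' is constant, so y(x) is affine.
Fitting the endpoints (-3, 5) and (6, -3):
    slope m = ((-3) − 5) / (6 − (-3)) = -8/9,
    intercept c = 5 − m·(-3) = 7/3.
Extremal: y(x) = (-8/9) x + 7/3.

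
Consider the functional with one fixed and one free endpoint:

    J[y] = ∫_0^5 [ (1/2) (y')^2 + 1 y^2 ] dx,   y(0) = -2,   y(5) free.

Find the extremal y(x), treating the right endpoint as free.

The Lagrangian L = (1/2) (y')^2 + 1 y^2 gives
    ∂L/∂y = 2 y,   ∂L/∂y' = y'.
Euler-Lagrange: y'' − 2 y = 0.
With k = sqrt(2), the general solution is
    y(x) = A cosh(sqrt(2) x) + B sinh(sqrt(2) x).
Fixed left endpoint y(0) = -2 ⇒ A = -2.
The right endpoint x = 5 is free, so the natural (transversality) condition is ∂L/∂y' |_{x=5} = 0, i.e. y'(5) = 0.
Compute y'(x) = A k sinh(k x) + B k cosh(k x), so
    y'(5) = A k sinh(k·5) + B k cosh(k·5) = 0
    ⇒ B = −A tanh(k·5) = 2 tanh(sqrt(2)·5).
Therefore the extremal is
    y(x) = −2 cosh(sqrt(2) x) + 2 tanh(sqrt(2)·5) sinh(sqrt(2) x).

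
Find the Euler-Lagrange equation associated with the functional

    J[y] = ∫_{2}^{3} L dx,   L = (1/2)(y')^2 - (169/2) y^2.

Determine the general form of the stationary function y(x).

The Lagrangian is L = (1/2)(y')^2 - (169/2) y^2.
∂L/∂y = -169y.
∂L/∂y' = y'.
The Euler-Lagrange equation d/dx(∂L/∂y') − ∂L/∂y = 0 becomes:
    y'' + 169 y = 0
General solution: y(x) = A sin(13x) + B cos(13x), where A and B are arbitrary constants fixed by the endpoint conditions.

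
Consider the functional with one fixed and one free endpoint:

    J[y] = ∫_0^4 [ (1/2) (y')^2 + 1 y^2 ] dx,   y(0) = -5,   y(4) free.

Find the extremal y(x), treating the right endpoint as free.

The Lagrangian L = (1/2) (y')^2 + 1 y^2 gives
    ∂L/∂y = 2 y,   ∂L/∂y' = y'.
Euler-Lagrange: y'' − 2 y = 0.
With k = sqrt(2), the general solution is
    y(x) = A cosh(sqrt(2) x) + B sinh(sqrt(2) x).
Fixed left endpoint y(0) = -5 ⇒ A = -5.
The right endpoint x = 4 is free, so the natural (transversality) condition is ∂L/∂y' |_{x=4} = 0, i.e. y'(4) = 0.
Compute y'(x) = A k sinh(k x) + B k cosh(k x), so
    y'(4) = A k sinh(k·4) + B k cosh(k·4) = 0
    ⇒ B = −A tanh(k·4) = 5 tanh(sqrt(2)·4).
Therefore the extremal is
    y(x) = −5 cosh(sqrt(2) x) + 5 tanh(sqrt(2)·4) sinh(sqrt(2) x).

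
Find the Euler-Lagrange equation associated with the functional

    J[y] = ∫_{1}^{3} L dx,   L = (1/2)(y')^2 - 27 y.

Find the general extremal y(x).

The Lagrangian is L = (1/2)(y')^2 - 27 y.
∂L/∂y = -27.
∂L/∂y' = y'.
The Euler-Lagrange equation d/dx(∂L/∂y') − ∂L/∂y = 0 becomes:
    y'' + 27 = 0
General solution: y(x) = -(27/2) x^2 + A x + B, where A and B are arbitrary constants fixed by the endpoint conditions.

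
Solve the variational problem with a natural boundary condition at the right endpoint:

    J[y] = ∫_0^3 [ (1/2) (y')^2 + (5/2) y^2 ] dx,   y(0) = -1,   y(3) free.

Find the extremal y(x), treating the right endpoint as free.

The Lagrangian L = (1/2) (y')^2 + (5/2) y^2 gives
    ∂L/∂y = 5 y,   ∂L/∂y' = y'.
Euler-Lagrange: y'' − 5 y = 0.
With k = sqrt(5), the general solution is
    y(x) = A cosh(sqrt(5) x) + B sinh(sqrt(5) x).
Fixed left endpoint y(0) = -1 ⇒ A = -1.
The right endpoint x = 3 is free, so the natural (transversality) condition is ∂L/∂y' |_{x=3} = 0, i.e. y'(3) = 0.
Compute y'(x) = A k sinh(k x) + B k cosh(k x), so
    y'(3) = A k sinh(k·3) + B k cosh(k·3) = 0
    ⇒ B = −A tanh(k·3) = tanh(sqrt(5)·3).
Therefore the extremal is
    y(x) = −cosh(sqrt(5) x) + tanh(sqrt(5)·3) sinh(sqrt(5) x).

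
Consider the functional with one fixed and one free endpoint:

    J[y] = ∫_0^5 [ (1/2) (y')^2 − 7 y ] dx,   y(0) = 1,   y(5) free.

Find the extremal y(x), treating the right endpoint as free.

The Lagrangian L = (1/2) (y')^2 − 7 y gives
    ∂L/∂y = −7,   ∂L/∂y' = y'.
Euler-Lagrange: d/dx(y') − (−7) = 0, i.e. y'' + 7 = 0, so
    y(x) = −(7/2) x^2 + C1 x + C2.
Fixed left endpoint y(0) = 1 ⇒ C2 = 1.
The right endpoint x = 5 is free, so the natural (transversality) condition is ∂L/∂y' |_{x=5} = 0, i.e. y'(5) = 0.
Compute y'(x) = −7 x + C1, so y'(5) = −35 + C1 = 0 ⇒ C1 = 35.
Therefore the extremal is
    y(x) = −(7/2) x^2 + 35 x + 1.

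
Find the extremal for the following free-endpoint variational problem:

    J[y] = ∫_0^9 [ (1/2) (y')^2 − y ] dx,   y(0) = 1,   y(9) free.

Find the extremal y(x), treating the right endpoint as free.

The Lagrangian L = (1/2) (y')^2 − y gives
    ∂L/∂y = −1,   ∂L/∂y' = y'.
Euler-Lagrange: d/dx(y') − (−1) = 0, i.e. y'' + 1 = 0, so
    y(x) = −(1/2) x^2 + C1 x + C2.
Fixed left endpoint y(0) = 1 ⇒ C2 = 1.
The right endpoint x = 9 is free, so the natural (transversality) condition is ∂L/∂y' |_{x=9} = 0, i.e. y'(9) = 0.
Compute y'(x) = −1 x + C1, so y'(9) = −9 + C1 = 0 ⇒ C1 = 9.
Therefore the extremal is
    y(x) = −x^2/2 + 9 x + 1.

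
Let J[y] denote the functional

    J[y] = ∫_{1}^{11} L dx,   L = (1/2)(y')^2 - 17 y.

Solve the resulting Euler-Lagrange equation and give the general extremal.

The Lagrangian is L = (1/2)(y')^2 - 17 y.
∂L/∂y = -17.
∂L/∂y' = y'.
The Euler-Lagrange equation d/dx(∂L/∂y') − ∂L/∂y = 0 becomes:
    y'' + 17 = 0
General solution: y(x) = -(17/2) x^2 + A x + B, where A and B are arbitrary constants fixed by the endpoint conditions.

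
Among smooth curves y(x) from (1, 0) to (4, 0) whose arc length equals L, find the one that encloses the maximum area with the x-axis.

Set up the augmented Lagrangian using a multiplier λ for the length constraint:
    F(y, y') = y − λ sqrt(1 + y'^2).
F has no explicit x dependence, so the Beltrami identity yields a first integral
    F − y' ∂F/∂y' = C.
Compute ∂F/∂y' = −λ y' / sqrt(1 + y'^2). Then
    y − λ sqrt(1 + y'^2) + λ y'^2 / sqrt(1 + y'^2) = C
    ⇒  y − λ / sqrt(1 + y'^2) = C.
Solving for y' and integrating gives
    (x − a)^2 + (y − b)^2 = λ^2,
a circular arc of radius λ. The constants a, b are determined by the endpoint conditions y(1) = y(4) = 0, and λ is fixed implicitly by the length constraint
    ∫_{1}^{4} sqrt(1 + y'^2) dx = L.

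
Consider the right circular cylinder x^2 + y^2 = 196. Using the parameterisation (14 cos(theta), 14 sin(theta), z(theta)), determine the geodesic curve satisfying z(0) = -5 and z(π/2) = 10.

Parameterise the cylinder of radius R = 14 as
    r(θ) = (14 cos θ, 14 sin θ, z(θ)).
The arc-length element is
    ds = sqrt(196 + (dz/dθ)^2) dθ,
so the Lagrangian is L = sqrt(196 + z'^2).
L depends on z' only, not on z or θ, so ∂L/∂z = 0 and
    ∂L/∂z' = z' / sqrt(196 + z'^2).
The Euler-Lagrange equation gives
    d/dθ( z' / sqrt(196 + z'^2) ) = 0,
so z' is constant. Integrating once:
    z(θ) = a θ + b,
a helix on the cylinder (a straight line when the cylinder is unrolled). The constants a, b are determined by the endpoint conditions.
With endpoint conditions z(0) = -5 and z(π/2) = 10: from z(0) = b we get b = -5, and a·π/2 + -5 = 10 gives a = 30/π, so
    z(θ) = (30/π) θ − 5.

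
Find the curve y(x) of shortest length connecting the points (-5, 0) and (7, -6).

Arc-length functional: J[y] = ∫ sqrt(1 + (y')^2) dx.
Lagrangian L = sqrt(1 + (y')^2) has no explicit y dependence, so ∂L/∂y = 0 and the Euler-Lagrange equation gives
    d/dx( y' / sqrt(1 + (y')^2) ) = 0  ⇒  y' / sqrt(1 + (y')^2) = const.
Hence y' is constant, so y(x) is affine.
Fitting the endpoints (-5, 0) and (7, -6):
    slope m = ((-6) − 0) / (7 − (-5)) = -1/2,
    intercept c = 0 − m·(-5) = -5/2.
Extremal: y(x) = (-1/2) x - 5/2.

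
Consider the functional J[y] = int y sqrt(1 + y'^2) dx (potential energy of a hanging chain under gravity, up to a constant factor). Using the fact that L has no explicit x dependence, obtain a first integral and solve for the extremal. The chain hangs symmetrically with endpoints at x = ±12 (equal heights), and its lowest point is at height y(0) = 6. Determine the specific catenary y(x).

The Lagrangian L(y, y') = y sqrt(1 + y'^2) has no explicit x dependence, so the Beltrami identity applies:
    L − y' ∂L/∂y' = C.
Compute ∂L/∂y' = y · y' / sqrt(1 + y'^2). Then
    L − y' ∂L/∂y'
    = y sqrt(1 + y'^2) − y · y'^2 / sqrt(1 + y'^2)
    = y (1 + y'^2 − y'^2) / sqrt(1 + y'^2)
    = y / sqrt(1 + y'^2) = C.
Squaring gives y^2 = C^2 (1 + y'^2), i.e.
    y'^2 = y^2 / C^2 − 1.
Separating variables,
    dy / sqrt(y^2 − C^2) = dx / C,
and integrating gives arccosh(y / C) = (x − a)/C, so
    y(x) = C cosh((x − a)/C),
the catenary. The constants C and a are fixed by the two endpoint conditions (and, for the hanging-chain problem, the length constraint selects C).
Now fit the given data. The endpoints x = ±12 are symmetric at equal height, so the catenary is even about its minimum: a = 0 and y(x) = C cosh(x/C). The lowest point is y(0) = C cosh(0) = C, and we are told y(0) = 6, so C = 6. Therefore
    y(x) = 6 cosh(x/6),
and at the endpoints
    y(±12) = 6 cosh(12/6).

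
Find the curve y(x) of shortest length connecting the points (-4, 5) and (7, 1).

Arc-length functional: J[y] = ∫ sqrt(1 + (y')^2) dx.
Lagrangian L = sqrt(1 + (y')^2) has no explicit y dependence, so ∂L/∂y = 0 and the Euler-Lagrange equation gives
    d/dx( y' / sqrt(1 + (y')^2) ) = 0  ⇒  y' / sqrt(1 + (y')^2) = const.
Hence y' is constant, so y(x) is affine.
Fitting the endpoints (-4, 5) and (7, 1):
    slope m = (1 − 5) / (7 − (-4)) = -4/11,
    intercept c = 5 − m·(-4) = 39/11.
Extremal: y(x) = (-4/11) x + 39/11.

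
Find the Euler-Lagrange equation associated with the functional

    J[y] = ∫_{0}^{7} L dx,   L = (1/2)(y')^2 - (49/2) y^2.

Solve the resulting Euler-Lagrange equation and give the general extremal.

The Lagrangian is L = (1/2)(y')^2 - (49/2) y^2.
∂L/∂y = -49y.
∂L/∂y' = y'.
The Euler-Lagrange equation d/dx(∂L/∂y') − ∂L/∂y = 0 becomes:
    y'' + 49 y = 0
General solution: y(x) = A sin(7x) + B cos(7x), where A and B are arbitrary constants fixed by the endpoint conditions.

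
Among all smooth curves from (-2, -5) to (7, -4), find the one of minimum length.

Arc-length functional: J[y] = ∫ sqrt(1 + (y')^2) dx.
Lagrangian L = sqrt(1 + (y')^2) has no explicit y dependence, so ∂L/∂y = 0 and the Euler-Lagrange equation gives
    d/dx( y' / sqrt(1 + (y')^2) ) = 0  ⇒  y' / sqrt(1 + (y')^2) = const.
Hence y' is constant, so y(x) is affine.
Fitting the endpoints (-2, -5) and (7, -4):
    slope m = ((-4) − (-5)) / (7 − (-2)) = 1/9,
    intercept c = (-5) − m·(-2) = -43/9.
Extremal: y(x) = (1/9) x - 43/9.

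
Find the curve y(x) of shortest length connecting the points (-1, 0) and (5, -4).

Arc-length functional: J[y] = ∫ sqrt(1 + (y')^2) dx.
Lagrangian L = sqrt(1 + (y')^2) has no explicit y dependence, so ∂L/∂y = 0 and the Euler-Lagrange equation gives
    d/dx( y' / sqrt(1 + (y')^2) ) = 0  ⇒  y' / sqrt(1 + (y')^2) = const.
Hence y' is constant, so y(x) is affine.
Fitting the endpoints (-1, 0) and (5, -4):
    slope m = ((-4) − 0) / (5 − (-1)) = -2/3,
    intercept c = 0 − m·(-1) = -2/3.
Extremal: y(x) = (-2/3) x - 2/3.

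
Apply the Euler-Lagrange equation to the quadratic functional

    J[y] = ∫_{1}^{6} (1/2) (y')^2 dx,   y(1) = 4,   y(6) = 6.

The Lagrangian is L = (1/2) (y')^2.
Compute ∂L/∂y = 0, ∂L/∂y' = y'.
The Euler-Lagrange equation d/dx(∂L/∂y') − ∂L/∂y = 0 reduces to
    y'' = 0.
Its general solution is
    y(x) = A x + B,
with A, B fixed by the endpoint conditions.
Applying the endpoint conditions y(1) = 4 and y(6) = 6: solve A·1 + B = 4 and A·6 + B = 6. Subtracting gives A(6 − 1) = 6 − 4, so A = 2/5, and B = 4 − A·1 = 18/5. Therefore
    y(x) = (2/5) x + 18/5.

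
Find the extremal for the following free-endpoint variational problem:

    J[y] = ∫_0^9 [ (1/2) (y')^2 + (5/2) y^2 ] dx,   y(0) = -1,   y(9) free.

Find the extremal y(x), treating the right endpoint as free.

The Lagrangian L = (1/2) (y')^2 + (5/2) y^2 gives
    ∂L/∂y = 5 y,   ∂L/∂y' = y'.
Euler-Lagrange: y'' − 5 y = 0.
With k = sqrt(5), the general solution is
    y(x) = A cosh(sqrt(5) x) + B sinh(sqrt(5) x).
Fixed left endpoint y(0) = -1 ⇒ A = -1.
The right endpoint x = 9 is free, so the natural (transversality) condition is ∂L/∂y' |_{x=9} = 0, i.e. y'(9) = 0.
Compute y'(x) = A k sinh(k x) + B k cosh(k x), so
    y'(9) = A k sinh(k·9) + B k cosh(k·9) = 0
    ⇒ B = −A tanh(k·9) = tanh(sqrt(5)·9).
Therefore the extremal is
    y(x) = −cosh(sqrt(5) x) + tanh(sqrt(5)·9) sinh(sqrt(5) x).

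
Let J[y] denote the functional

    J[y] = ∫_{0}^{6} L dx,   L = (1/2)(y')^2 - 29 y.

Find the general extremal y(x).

The Lagrangian is L = (1/2)(y')^2 - 29 y.
∂L/∂y = -29.
∂L/∂y' = y'.
The Euler-Lagrange equation d/dx(∂L/∂y') − ∂L/∂y = 0 becomes:
    y'' + 29 = 0
General solution: y(x) = -(29/2) x^2 + A x + B, where A and B are arbitrary constants fixed by the endpoint conditions.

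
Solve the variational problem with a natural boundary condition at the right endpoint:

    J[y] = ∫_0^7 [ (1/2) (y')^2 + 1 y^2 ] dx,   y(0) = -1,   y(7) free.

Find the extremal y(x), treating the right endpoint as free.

The Lagrangian L = (1/2) (y')^2 + 1 y^2 gives
    ∂L/∂y = 2 y,   ∂L/∂y' = y'.
Euler-Lagrange: y'' − 2 y = 0.
With k = sqrt(2), the general solution is
    y(x) = A cosh(sqrt(2) x) + B sinh(sqrt(2) x).
Fixed left endpoint y(0) = -1 ⇒ A = -1.
The right endpoint x = 7 is free, so the natural (transversality) condition is ∂L/∂y' |_{x=7} = 0, i.e. y'(7) = 0.
Compute y'(x) = A k sinh(k x) + B k cosh(k x), so
    y'(7) = A k sinh(k·7) + B k cosh(k·7) = 0
    ⇒ B = −A tanh(k·7) = tanh(sqrt(2)·7).
Therefore the extremal is
    y(x) = −cosh(sqrt(2) x) + tanh(sqrt(2)·7) sinh(sqrt(2) x).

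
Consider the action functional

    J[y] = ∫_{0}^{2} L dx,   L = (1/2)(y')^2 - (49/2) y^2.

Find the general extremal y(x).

The Lagrangian is L = (1/2)(y')^2 - (49/2) y^2.
∂L/∂y = -49y.
∂L/∂y' = y'.
The Euler-Lagrange equation d/dx(∂L/∂y') − ∂L/∂y = 0 becomes:
    y'' + 49 y = 0
General solution: y(x) = A sin(7x) + B cos(7x), where A and B are arbitrary constants fixed by the endpoint conditions.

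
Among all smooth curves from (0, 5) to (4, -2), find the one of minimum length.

Arc-length functional: J[y] = ∫ sqrt(1 + (y')^2) dx.
Lagrangian L = sqrt(1 + (y')^2) has no explicit y dependence, so ∂L/∂y = 0 and the Euler-Lagrange equation gives
    d/dx( y' / sqrt(1 + (y')^2) ) = 0  ⇒  y' / sqrt(1 + (y')^2) = const.
Hence y' is constant, so y(x) is affine.
Fitting the endpoints (0, 5) and (4, -2):
    slope m = ((-2) − 5) / (4 − 0) = -7/4,
    intercept c = 5 − m·0 = 5.
Extremal: y(x) = (-7/4) x + 5.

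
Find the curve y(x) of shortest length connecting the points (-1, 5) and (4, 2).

Arc-length functional: J[y] = ∫ sqrt(1 + (y')^2) dx.
Lagrangian L = sqrt(1 + (y')^2) has no explicit y dependence, so ∂L/∂y = 0 and the Euler-Lagrange equation gives
    d/dx( y' / sqrt(1 + (y')^2) ) = 0  ⇒  y' / sqrt(1 + (y')^2) = const.
Hence y' is constant, so y(x) is affine.
Fitting the endpoints (-1, 5) and (4, 2):
    slope m = (2 − 5) / (4 − (-1)) = -3/5,
    intercept c = 5 − m·(-1) = 22/5.
Extremal: y(x) = (-3/5) x + 22/5.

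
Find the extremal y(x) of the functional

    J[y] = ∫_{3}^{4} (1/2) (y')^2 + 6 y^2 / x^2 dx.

The Lagrangian is L = (1/2) (y')^2 + 6 y^2 / x^2.
Compute ∂L/∂y = 12y/x^2, ∂L/∂y' = y'.
The Euler-Lagrange equation d/dx(∂L/∂y') − ∂L/∂y = 0 reduces to
    y'' − 12/x^2 · y = 0  (x > 0).
Its general solution is
    y(x) = A x^4 + B x^(-3),
with A, B fixed by the endpoint conditions.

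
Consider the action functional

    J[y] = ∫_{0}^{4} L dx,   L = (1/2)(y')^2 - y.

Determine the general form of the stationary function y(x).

The Lagrangian is L = (1/2)(y')^2 - y.
∂L/∂y = -1.
∂L/∂y' = y'.
The Euler-Lagrange equation d/dx(∂L/∂y') − ∂L/∂y = 0 becomes:
    y'' + 1 = 0
General solution: y(x) = -x^2/2 + A x + B, where A and B are arbitrary constants fixed by the endpoint conditions.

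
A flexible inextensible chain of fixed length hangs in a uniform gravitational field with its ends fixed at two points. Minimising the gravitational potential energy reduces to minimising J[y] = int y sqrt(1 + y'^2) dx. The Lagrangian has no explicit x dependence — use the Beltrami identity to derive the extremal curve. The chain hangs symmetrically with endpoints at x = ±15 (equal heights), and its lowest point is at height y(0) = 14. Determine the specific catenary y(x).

The Lagrangian L(y, y') = y sqrt(1 + y'^2) has no explicit x dependence, so the Beltrami identity applies:
    L − y' ∂L/∂y' = C.
Compute ∂L/∂y' = y · y' / sqrt(1 + y'^2). Then
    L − y' ∂L/∂y'
    = y sqrt(1 + y'^2) − y · y'^2 / sqrt(1 + y'^2)
    = y (1 + y'^2 − y'^2) / sqrt(1 + y'^2)
    = y / sqrt(1 + y'^2) = C.
Squaring gives y^2 = C^2 (1 + y'^2), i.e.
    y'^2 = y^2 / C^2 − 1.
Separating variables,
    dy / sqrt(y^2 − C^2) = dx / C,
and integrating gives arccosh(y / C) = (x − a)/C, so
    y(x) = C cosh((x − a)/C),
the catenary. The constants C and a are fixed by the two endpoint conditions (and, for the hanging-chain problem, the length constraint selects C).
Now fit the given data. The endpoints x = ±15 are symmetric at equal height, so the catenary is even about its minimum: a = 0 and y(x) = C cosh(x/C). The lowest point is y(0) = C cosh(0) = C, and we are told y(0) = 14, so C = 14. Therefore
    y(x) = 14 cosh(x/14),
and at the endpoints
    y(±15) = 14 cosh(15/14).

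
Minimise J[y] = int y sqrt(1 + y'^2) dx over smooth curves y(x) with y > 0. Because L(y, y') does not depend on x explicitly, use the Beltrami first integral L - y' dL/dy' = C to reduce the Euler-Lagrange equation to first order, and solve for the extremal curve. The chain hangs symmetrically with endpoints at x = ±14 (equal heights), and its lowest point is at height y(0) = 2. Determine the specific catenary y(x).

The Lagrangian L(y, y') = y sqrt(1 + y'^2) has no explicit x dependence, so the Beltrami identity applies:
    L − y' ∂L/∂y' = C.
Compute ∂L/∂y' = y · y' / sqrt(1 + y'^2). Then
    L − y' ∂L/∂y'
    = y sqrt(1 + y'^2) − y · y'^2 / sqrt(1 + y'^2)
    = y (1 + y'^2 − y'^2) / sqrt(1 + y'^2)
    = y / sqrt(1 + y'^2) = C.
Squaring gives y^2 = C^2 (1 + y'^2), i.e.
    y'^2 = y^2 / C^2 − 1.
Separating variables,
    dy / sqrt(y^2 − C^2) = dx / C,
and integrating gives arccosh(y / C) = (x − a)/C, so
    y(x) = C cosh((x − a)/C),
the catenary. The constants C and a are fixed by the two endpoint conditions (and, for the hanging-chain problem, the length constraint selects C).
Now fit the given data. The endpoints x = ±14 are symmetric at equal height, so the catenary is even about its minimum: a = 0 and y(x) = C cosh(x/C). The lowest point is y(0) = C cosh(0) = C, and we are told y(0) = 2, so C = 2. Therefore
    y(x) = 2 cosh(x/2),
and at the endpoints
    y(±14) = 2 cosh(14/2).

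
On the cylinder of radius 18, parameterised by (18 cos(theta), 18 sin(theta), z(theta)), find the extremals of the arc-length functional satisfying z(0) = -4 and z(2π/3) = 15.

Parameterise the cylinder of radius R = 18 as
    r(θ) = (18 cos θ, 18 sin θ, z(θ)).
The arc-length element is
    ds = sqrt(324 + (dz/dθ)^2) dθ,
so the Lagrangian is L = sqrt(324 + z'^2).
L depends on z' only, not on z or θ, so ∂L/∂z = 0 and
    ∂L/∂z' = z' / sqrt(324 + z'^2).
The Euler-Lagrange equation gives
    d/dθ( z' / sqrt(324 + z'^2) ) = 0,
so z' is constant. Integrating once:
    z(θ) = a θ + b,
a helix on the cylinder (a straight line when the cylinder is unrolled). The constants a, b are determined by the endpoint conditions.
With endpoint conditions z(0) = -4 and z(2π/3) = 15: from z(0) = b we get b = -4, and a·2π/3 + -4 = 15 gives a = 57/(2π), so
    z(θ) = (57/(2π)) θ − 4.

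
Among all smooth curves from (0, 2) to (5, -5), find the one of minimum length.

Arc-length functional: J[y] = ∫ sqrt(1 + (y')^2) dx.
Lagrangian L = sqrt(1 + (y')^2) has no explicit y dependence, so ∂L/∂y = 0 and the Euler-Lagrange equation gives
    d/dx( y' / sqrt(1 + (y')^2) ) = 0  ⇒  y' / sqrt(1 + (y')^2) = const.
Hence y' is constant, so y(x) is affine.
Fitting the endpoints (0, 2) and (5, -5):
    slope m = ((-5) − 2) / (5 − 0) = -7/5,
    intercept c = 2 − m·0 = 2.
Extremal: y(x) = (-7/5) x + 2.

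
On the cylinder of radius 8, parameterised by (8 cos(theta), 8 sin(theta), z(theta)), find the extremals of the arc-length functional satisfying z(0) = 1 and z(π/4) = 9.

Parameterise the cylinder of radius R = 8 as
    r(θ) = (8 cos θ, 8 sin θ, z(θ)).
The arc-length element is
    ds = sqrt(64 + (dz/dθ)^2) dθ,
so the Lagrangian is L = sqrt(64 + z'^2).
L depends on z' only, not on z or θ, so ∂L/∂z = 0 and
    ∂L/∂z' = z' / sqrt(64 + z'^2).
The Euler-Lagrange equation gives
    d/dθ( z' / sqrt(64 + z'^2) ) = 0,
so z' is constant. Integrating once:
    z(θ) = a θ + b,
a helix on the cylinder (a straight line when the cylinder is unrolled). The constants a, b are determined by the endpoint conditions.
With endpoint conditions z(0) = 1 and z(π/4) = 9: from z(0) = b we get b = 1, and a·π/4 + 1 = 9 gives a = 32/π, so
    z(θ) = (32/π) θ + 1.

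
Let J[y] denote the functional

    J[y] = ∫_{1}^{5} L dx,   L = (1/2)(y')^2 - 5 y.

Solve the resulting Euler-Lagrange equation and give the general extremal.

The Lagrangian is L = (1/2)(y')^2 - 5 y.
∂L/∂y = -5.
∂L/∂y' = y'.
The Euler-Lagrange equation d/dx(∂L/∂y') − ∂L/∂y = 0 becomes:
    y'' + 5 = 0
General solution: y(x) = -(5/2) x^2 + A x + B, where A and B are arbitrary constants fixed by the endpoint conditions.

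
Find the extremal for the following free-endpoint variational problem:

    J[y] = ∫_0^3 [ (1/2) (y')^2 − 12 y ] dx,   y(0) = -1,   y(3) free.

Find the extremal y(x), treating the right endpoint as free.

The Lagrangian L = (1/2) (y')^2 − 12 y gives
    ∂L/∂y = −12,   ∂L/∂y' = y'.
Euler-Lagrange: d/dx(y') − (−12) = 0, i.e. y'' + 12 = 0, so
    y(x) = −(12/2) x^2 + C1 x + C2.
Fixed left endpoint y(0) = -1 ⇒ C2 = -1.
The right endpoint x = 3 is free, so the natural (transversality) condition is ∂L/∂y' |_{x=3} = 0, i.e. y'(3) = 0.
Compute y'(x) = −12 x + C1, so y'(3) = −36 + C1 = 0 ⇒ C1 = 36.
Therefore the extremal is
    y(x) = −6 x^2 + 36 x − 1.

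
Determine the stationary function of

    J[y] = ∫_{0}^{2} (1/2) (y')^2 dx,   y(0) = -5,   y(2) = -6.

The Lagrangian is L = (1/2) (y')^2.
Compute ∂L/∂y = 0, ∂L/∂y' = y'.
The Euler-Lagrange equation d/dx(∂L/∂y') − ∂L/∂y = 0 reduces to
    y'' = 0.
Its general solution is
    y(x) = A x + B,
with A, B fixed by the endpoint conditions.
Applying the endpoint conditions y(0) = -5 and y(2) = -6: solve A·0 + B = -5 and A·2 + B = -6. Subtracting gives A(2 − 0) = -6 − -5, so A = -1/2, and B = -5 − A·0 = -5. Therefore
    y(x) = (-1/2) x - 5.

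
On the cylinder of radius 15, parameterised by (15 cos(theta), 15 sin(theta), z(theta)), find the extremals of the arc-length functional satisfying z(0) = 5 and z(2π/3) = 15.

Parameterise the cylinder of radius R = 15 as
    r(θ) = (15 cos θ, 15 sin θ, z(θ)).
The arc-length element is
    ds = sqrt(225 + (dz/dθ)^2) dθ,
so the Lagrangian is L = sqrt(225 + z'^2).
L depends on z' only, not on z or θ, so ∂L/∂z = 0 and
    ∂L/∂z' = z' / sqrt(225 + z'^2).
The Euler-Lagrange equation gives
    d/dθ( z' / sqrt(225 + z'^2) ) = 0,
so z' is constant. Integrating once:
    z(θ) = a θ + b,
a helix on the cylinder (a straight line when the cylinder is unrolled). The constants a, b are determined by the endpoint conditions.
With endpoint conditions z(0) = 5 and z(2π/3) = 15: from z(0) = b we get b = 5, and a·2π/3 + 5 = 15 gives a = 15/π, so
    z(θ) = (15/π) θ + 5.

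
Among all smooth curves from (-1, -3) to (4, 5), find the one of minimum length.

Arc-length functional: J[y] = ∫ sqrt(1 + (y')^2) dx.
Lagrangian L = sqrt(1 + (y')^2) has no explicit y dependence, so ∂L/∂y = 0 and the Euler-Lagrange equation gives
    d/dx( y' / sqrt(1 + (y')^2) ) = 0  ⇒  y' / sqrt(1 + (y')^2) = const.
Hence y' is constant, so y(x) is affine.
Fitting the endpoints (-1, -3) and (4, 5):
    slope m = (5 − (-3)) / (4 − (-1)) = 8/5,
    intercept c = (-3) − m·(-1) = -7/5.
Extremal: y(x) = (8/5) x - 7/5.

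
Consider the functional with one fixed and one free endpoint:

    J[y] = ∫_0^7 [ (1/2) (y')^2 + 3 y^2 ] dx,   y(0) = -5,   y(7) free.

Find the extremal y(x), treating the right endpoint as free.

The Lagrangian L = (1/2) (y')^2 + 3 y^2 gives
    ∂L/∂y = 6 y,   ∂L/∂y' = y'.
Euler-Lagrange: y'' − 6 y = 0.
With k = sqrt(6), the general solution is
    y(x) = A cosh(sqrt(6) x) + B sinh(sqrt(6) x).
Fixed left endpoint y(0) = -5 ⇒ A = -5.
The right endpoint x = 7 is free, so the natural (transversality) condition is ∂L/∂y' |_{x=7} = 0, i.e. y'(7) = 0.
Compute y'(x) = A k sinh(k x) + B k cosh(k x), so
    y'(7) = A k sinh(k·7) + B k cosh(k·7) = 0
    ⇒ B = −A tanh(k·7) = 5 tanh(sqrt(6)·7).
Therefore the extremal is
    y(x) = −5 cosh(sqrt(6) x) + 5 tanh(sqrt(6)·7) sinh(sqrt(6) x).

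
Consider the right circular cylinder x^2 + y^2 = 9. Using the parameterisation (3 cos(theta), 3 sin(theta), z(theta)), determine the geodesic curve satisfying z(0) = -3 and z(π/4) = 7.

Parameterise the cylinder of radius R = 3 as
    r(θ) = (3 cos θ, 3 sin θ, z(θ)).
The arc-length element is
    ds = sqrt(9 + (dz/dθ)^2) dθ,
so the Lagrangian is L = sqrt(9 + z'^2).
L depends on z' only, not on z or θ, so ∂L/∂z = 0 and
    ∂L/∂z' = z' / sqrt(9 + z'^2).
The Euler-Lagrange equation gives
    d/dθ( z' / sqrt(9 + z'^2) ) = 0,
so z' is constant. Integrating once:
    z(θ) = a θ + b,
a helix on the cylinder (a straight line when the cylinder is unrolled). The constants a, b are determined by the endpoint conditions.
With endpoint conditions z(0) = -3 and z(π/4) = 7: from z(0) = b we get b = -3, and a·π/4 + -3 = 7 gives a = 40/π, so
    z(θ) = (40/π) θ − 3.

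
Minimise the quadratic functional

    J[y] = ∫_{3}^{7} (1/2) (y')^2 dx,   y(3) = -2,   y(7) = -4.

The Lagrangian is L = (1/2) (y')^2.
Compute ∂L/∂y = 0, ∂L/∂y' = y'.
The Euler-Lagrange equation d/dx(∂L/∂y') − ∂L/∂y = 0 reduces to
    y'' = 0.
Its general solution is
    y(x) = A x + B,
with A, B fixed by the endpoint conditions.
Applying the endpoint conditions y(3) = -2 and y(7) = -4: solve A·3 + B = -2 and A·7 + B = -4. Subtracting gives A(7 − 3) = -4 − -2, so A = -1/2, and B = -2 − A·3 = -1/2. Therefore
    y(x) = (-1/2) x - 1/2.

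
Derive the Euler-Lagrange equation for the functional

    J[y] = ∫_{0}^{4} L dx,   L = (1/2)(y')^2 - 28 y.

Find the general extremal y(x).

The Lagrangian is L = (1/2)(y')^2 - 28 y.
∂L/∂y = -28.
∂L/∂y' = y'.
The Euler-Lagrange equation d/dx(∂L/∂y') − ∂L/∂y = 0 becomes:
    y'' + 28 = 0
General solution: y(x) = -14 x^2 + A x + B, where A and B are arbitrary constants fixed by the endpoint conditions.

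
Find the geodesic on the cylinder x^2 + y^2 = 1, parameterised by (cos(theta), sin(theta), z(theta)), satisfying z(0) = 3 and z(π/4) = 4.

Parameterise the cylinder of radius R = 1 as
    r(θ) = (cos θ, sin θ, z(θ)).
The arc-length element is
    ds = sqrt(1 + (dz/dθ)^2) dθ,
so the Lagrangian is L = sqrt(1 + z'^2).
L depends on z' only, not on z or θ, so ∂L/∂z = 0 and
    ∂L/∂z' = z' / sqrt(1 + z'^2).
The Euler-Lagrange equation gives
    d/dθ( z' / sqrt(1 + z'^2) ) = 0,
so z' is constant. Integrating once:
    z(θ) = a θ + b,
a helix on the cylinder (a straight line when the cylinder is unrolled). The constants a, b are determined by the endpoint conditions.
With endpoint conditions z(0) = 3 and z(π/4) = 4: from z(0) = b we get b = 3, and a·π/4 + 3 = 4 gives a = 4/π, so
    z(θ) = (4/π) θ + 3.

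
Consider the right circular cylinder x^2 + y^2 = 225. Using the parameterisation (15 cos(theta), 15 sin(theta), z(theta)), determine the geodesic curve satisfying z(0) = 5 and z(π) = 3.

Parameterise the cylinder of radius R = 15 as
    r(θ) = (15 cos θ, 15 sin θ, z(θ)).
The arc-length element is
    ds = sqrt(225 + (dz/dθ)^2) dθ,
so the Lagrangian is L = sqrt(225 + z'^2).
L depends on z' only, not on z or θ, so ∂L/∂z = 0 and
    ∂L/∂z' = z' / sqrt(225 + z'^2).
The Euler-Lagrange equation gives
    d/dθ( z' / sqrt(225 + z'^2) ) = 0,
so z' is constant. Integrating once:
    z(θ) = a θ + b,
a helix on the cylinder (a straight line when the cylinder is unrolled). The constants a, b are determined by the endpoint conditions.
With endpoint conditions z(0) = 5 and z(π) = 3: from z(0) = b we get b = 5, and a·π + 5 = 3 gives a = -2/π, so
    z(θ) = (-2/π) θ + 5.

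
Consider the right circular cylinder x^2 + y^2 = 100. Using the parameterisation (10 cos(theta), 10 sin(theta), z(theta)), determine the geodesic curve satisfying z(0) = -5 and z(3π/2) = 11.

Parameterise the cylinder of radius R = 10 as
    r(θ) = (10 cos θ, 10 sin θ, z(θ)).
The arc-length element is
    ds = sqrt(100 + (dz/dθ)^2) dθ,
so the Lagrangian is L = sqrt(100 + z'^2).
L depends on z' only, not on z or θ, so ∂L/∂z = 0 and
    ∂L/∂z' = z' / sqrt(100 + z'^2).
The Euler-Lagrange equation gives
    d/dθ( z' / sqrt(100 + z'^2) ) = 0,
so z' is constant. Integrating once:
    z(θ) = a θ + b,
a helix on the cylinder (a straight line when the cylinder is unrolled). The constants a, b are determined by the endpoint conditions.
With endpoint conditions z(0) = -5 and z(3π/2) = 11: from z(0) = b we get b = -5, and a·3π/2 + -5 = 11 gives a = 32/(3π), so
    z(θ) = (32/(3π)) θ − 5.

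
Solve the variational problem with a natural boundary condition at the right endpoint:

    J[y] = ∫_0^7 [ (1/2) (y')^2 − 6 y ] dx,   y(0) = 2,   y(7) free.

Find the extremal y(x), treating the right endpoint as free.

The Lagrangian L = (1/2) (y')^2 − 6 y gives
    ∂L/∂y = −6,   ∂L/∂y' = y'.
Euler-Lagrange: d/dx(y') − (−6) = 0, i.e. y'' + 6 = 0, so
    y(x) = −(6/2) x^2 + C1 x + C2.
Fixed left endpoint y(0) = 2 ⇒ C2 = 2.
The right endpoint x = 7 is free, so the natural (transversality) condition is ∂L/∂y' |_{x=7} = 0, i.e. y'(7) = 0.
Compute y'(x) = −6 x + C1, so y'(7) = −42 + C1 = 0 ⇒ C1 = 42.
Therefore the extremal is
    y(x) = −3 x^2 + 42 x + 2.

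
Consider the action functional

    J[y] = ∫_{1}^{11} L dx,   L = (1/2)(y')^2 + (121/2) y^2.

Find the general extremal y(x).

The Lagrangian is L = (1/2)(y')^2 + (121/2) y^2.
∂L/∂y = 121y.
∂L/∂y' = y'.
The Euler-Lagrange equation d/dx(∂L/∂y') − ∂L/∂y = 0 becomes:
    y'' - 121 y = 0
General solution: y(x) = A e^(11x) + B e^(-11x), where A and B are arbitrary constants fixed by the endpoint conditions.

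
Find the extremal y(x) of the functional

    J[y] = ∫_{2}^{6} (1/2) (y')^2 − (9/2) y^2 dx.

The Lagrangian is L = (1/2) (y')^2 − (9/2) y^2.
Compute ∂L/∂y = -9y, ∂L/∂y' = y'.
The Euler-Lagrange equation d/dx(∂L/∂y') − ∂L/∂y = 0 reduces to
    y'' + 9 y = 0.
Its general solution is
    y(x) = A sin(3x) + B cos(3x),
with A, B fixed by the endpoint conditions.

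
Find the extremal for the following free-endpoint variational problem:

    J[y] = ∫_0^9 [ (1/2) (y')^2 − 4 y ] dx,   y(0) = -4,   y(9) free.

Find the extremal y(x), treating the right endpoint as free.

The Lagrangian L = (1/2) (y')^2 − 4 y gives
    ∂L/∂y = −4,   ∂L/∂y' = y'.
Euler-Lagrange: d/dx(y') − (−4) = 0, i.e. y'' + 4 = 0, so
    y(x) = −(4/2) x^2 + C1 x + C2.
Fixed left endpoint y(0) = -4 ⇒ C2 = -4.
The right endpoint x = 9 is free, so the natural (transversality) condition is ∂L/∂y' |_{x=9} = 0, i.e. y'(9) = 0.
Compute y'(x) = −4 x + C1, so y'(9) = −36 + C1 = 0 ⇒ C1 = 36.
Therefore the extremal is
    y(x) = −2 x^2 + 36 x − 4.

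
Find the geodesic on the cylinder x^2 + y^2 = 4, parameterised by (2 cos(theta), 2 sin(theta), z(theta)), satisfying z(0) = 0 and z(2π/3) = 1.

Parameterise the cylinder of radius R = 2 as
    r(θ) = (2 cos θ, 2 sin θ, z(θ)).
The arc-length element is
    ds = sqrt(4 + (dz/dθ)^2) dθ,
so the Lagrangian is L = sqrt(4 + z'^2).
L depends on z' only, not on z or θ, so ∂L/∂z = 0 and
    ∂L/∂z' = z' / sqrt(4 + z'^2).
The Euler-Lagrange equation gives
    d/dθ( z' / sqrt(4 + z'^2) ) = 0,
so z' is constant. Integrating once:
    z(θ) = a θ + b,
a helix on the cylinder (a straight line when the cylinder is unrolled). The constants a, b are determined by the endpoint conditions.
With endpoint conditions z(0) = 0 and z(2π/3) = 1: from z(0) = b we get b = 0, and a·2π/3 + 0 = 1 gives a = 3/(2π), so
    z(θ) = (3/(2π)) θ.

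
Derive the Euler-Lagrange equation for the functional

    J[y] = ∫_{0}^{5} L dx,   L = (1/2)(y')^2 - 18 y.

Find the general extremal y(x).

The Lagrangian is L = (1/2)(y')^2 - 18 y.
∂L/∂y = -18.
∂L/∂y' = y'.
The Euler-Lagrange equation d/dx(∂L/∂y') − ∂L/∂y = 0 becomes:
    y'' + 18 = 0
General solution: y(x) = -9 x^2 + A x + B, where A and B are arbitrary constants fixed by the endpoint conditions.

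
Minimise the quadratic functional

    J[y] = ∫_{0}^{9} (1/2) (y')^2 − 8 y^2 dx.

The Lagrangian is L = (1/2) (y')^2 − 8 y^2.
Compute ∂L/∂y = -16y, ∂L/∂y' = y'.
The Euler-Lagrange equation d/dx(∂L/∂y') − ∂L/∂y = 0 reduces to
    y'' + 16 y = 0.
Its general solution is
    y(x) = A sin(4x) + B cos(4x),
with A, B fixed by the endpoint conditions.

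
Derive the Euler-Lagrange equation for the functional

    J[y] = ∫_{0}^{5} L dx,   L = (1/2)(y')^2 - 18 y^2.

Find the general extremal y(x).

The Lagrangian is L = (1/2)(y')^2 - 18 y^2.
∂L/∂y = -36y.
∂L/∂y' = y'.
The Euler-Lagrange equation d/dx(∂L/∂y') − ∂L/∂y = 0 becomes:
    y'' + 36 y = 0
General solution: y(x) = A sin(6x) + B cos(6x), where A and B are arbitrary constants fixed by the endpoint conditions.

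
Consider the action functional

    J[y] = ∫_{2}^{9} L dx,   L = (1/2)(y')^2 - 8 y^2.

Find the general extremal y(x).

The Lagrangian is L = (1/2)(y')^2 - 8 y^2.
∂L/∂y = -16y.
∂L/∂y' = y'.
The Euler-Lagrange equation d/dx(∂L/∂y') − ∂L/∂y = 0 becomes:
    y'' + 16 y = 0
General solution: y(x) = A sin(4x) + B cos(4x), where A and B are arbitrary constants fixed by the endpoint conditions.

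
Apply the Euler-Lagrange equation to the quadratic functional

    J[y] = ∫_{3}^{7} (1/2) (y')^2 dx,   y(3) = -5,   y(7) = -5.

The Lagrangian is L = (1/2) (y')^2.
Compute ∂L/∂y = 0, ∂L/∂y' = y'.
The Euler-Lagrange equation d/dx(∂L/∂y') − ∂L/∂y = 0 reduces to
    y'' = 0.
Its general solution is
    y(x) = A x + B,
with A, B fixed by the endpoint conditions.
Applying the endpoint conditions y(3) = -5 and y(7) = -5: solve A·3 + B = -5 and A·7 + B = -5. Subtracting gives A(7 − 3) = -5 − -5, so A = 0, and B = -5 − A·3 = -5. Therefore
    y(x) = -5.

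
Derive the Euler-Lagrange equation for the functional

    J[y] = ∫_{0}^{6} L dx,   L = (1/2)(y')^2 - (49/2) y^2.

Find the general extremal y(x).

The Lagrangian is L = (1/2)(y')^2 - (49/2) y^2.
∂L/∂y = -49y.
∂L/∂y' = y'.
The Euler-Lagrange equation d/dx(∂L/∂y') − ∂L/∂y = 0 becomes:
    y'' + 49 y = 0
General solution: y(x) = A sin(7x) + B cos(7x), where A and B are arbitrary constants fixed by the endpoint conditions.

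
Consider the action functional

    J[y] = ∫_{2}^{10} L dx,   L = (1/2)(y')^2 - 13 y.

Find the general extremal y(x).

The Lagrangian is L = (1/2)(y')^2 - 13 y.
∂L/∂y = -13.
∂L/∂y' = y'.
The Euler-Lagrange equation d/dx(∂L/∂y') − ∂L/∂y = 0 becomes:
    y'' + 13 = 0
General solution: y(x) = -(13/2) x^2 + A x + B, where A and B are arbitrary constants fixed by the endpoint conditions.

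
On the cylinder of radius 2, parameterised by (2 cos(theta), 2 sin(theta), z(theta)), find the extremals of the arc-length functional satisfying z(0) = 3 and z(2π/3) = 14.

Parameterise the cylinder of radius R = 2 as
    r(θ) = (2 cos θ, 2 sin θ, z(θ)).
The arc-length element is
    ds = sqrt(4 + (dz/dθ)^2) dθ,
so the Lagrangian is L = sqrt(4 + z'^2).
L depends on z' only, not on z or θ, so ∂L/∂z = 0 and
    ∂L/∂z' = z' / sqrt(4 + z'^2).
The Euler-Lagrange equation gives
    d/dθ( z' / sqrt(4 + z'^2) ) = 0,
so z' is constant. Integrating once:
    z(θ) = a θ + b,
a helix on the cylinder (a straight line when the cylinder is unrolled). The constants a, b are determined by the endpoint conditions.
With endpoint conditions z(0) = 3 and z(2π/3) = 14: from z(0) = b we get b = 3, and a·2π/3 + 3 = 14 gives a = 33/(2π), so
    z(θ) = (33/(2π)) θ + 3.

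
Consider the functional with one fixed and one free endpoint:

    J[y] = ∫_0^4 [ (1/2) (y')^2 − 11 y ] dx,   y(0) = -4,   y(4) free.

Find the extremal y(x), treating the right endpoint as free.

The Lagrangian L = (1/2) (y')^2 − 11 y gives
    ∂L/∂y = −11,   ∂L/∂y' = y'.
Euler-Lagrange: d/dx(y') − (−11) = 0, i.e. y'' + 11 = 0, so
    y(x) = −(11/2) x^2 + C1 x + C2.
Fixed left endpoint y(0) = -4 ⇒ C2 = -4.
The right endpoint x = 4 is free, so the natural (transversality) condition is ∂L/∂y' |_{x=4} = 0, i.e. y'(4) = 0.
Compute y'(x) = −11 x + C1, so y'(4) = −44 + C1 = 0 ⇒ C1 = 44.
Therefore the extremal is
    y(x) = −(11/2) x^2 + 44 x − 4.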